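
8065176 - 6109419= 1955757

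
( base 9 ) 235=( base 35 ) 5J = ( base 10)194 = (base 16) C2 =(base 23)8A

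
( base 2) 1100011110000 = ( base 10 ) 6384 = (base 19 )hd0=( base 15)1D59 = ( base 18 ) 11cc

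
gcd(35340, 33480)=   1860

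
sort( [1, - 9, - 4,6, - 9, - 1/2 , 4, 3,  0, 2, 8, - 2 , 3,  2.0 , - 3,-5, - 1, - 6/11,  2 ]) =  [ - 9 , - 9,-5,-4, - 3, - 2, - 1, - 6/11, - 1/2,0,1,2, 2.0 , 2,3, 3, 4, 6,8]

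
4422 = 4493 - 71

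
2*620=1240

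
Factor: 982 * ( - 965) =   -  2^1*5^1*193^1*491^1=- 947630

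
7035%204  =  99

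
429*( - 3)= - 1287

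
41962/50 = 20981/25 = 839.24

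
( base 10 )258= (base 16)102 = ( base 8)402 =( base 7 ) 516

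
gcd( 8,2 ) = 2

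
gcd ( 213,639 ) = 213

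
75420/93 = 25140/31 = 810.97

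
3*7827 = 23481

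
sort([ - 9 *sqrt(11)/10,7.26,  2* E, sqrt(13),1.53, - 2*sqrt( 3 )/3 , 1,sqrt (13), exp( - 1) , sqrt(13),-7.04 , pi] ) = [ - 7.04, - 9*sqrt(11)/10, - 2* sqrt(3 ) /3 , exp (- 1), 1, 1.53, pi , sqrt ( 13) , sqrt ( 13 ), sqrt(13) , 2*E,  7.26]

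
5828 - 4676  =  1152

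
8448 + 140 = 8588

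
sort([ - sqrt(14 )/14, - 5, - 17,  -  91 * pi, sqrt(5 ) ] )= [ - 91 * pi,  -  17, - 5,-sqrt(14)/14, sqrt( 5) ] 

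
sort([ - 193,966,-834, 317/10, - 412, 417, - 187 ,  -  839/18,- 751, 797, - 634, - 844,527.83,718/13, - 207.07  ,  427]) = [ - 844, - 834, - 751, - 634, - 412,-207.07, - 193,-187, - 839/18, 317/10,  718/13,  417,  427, 527.83,797, 966]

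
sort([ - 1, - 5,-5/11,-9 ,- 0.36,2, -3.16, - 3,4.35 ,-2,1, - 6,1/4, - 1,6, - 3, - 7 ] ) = [ - 9, - 7, -6,-5,-3.16, - 3,-3, - 2,-1,-1, - 5/11, - 0.36,1/4,1,2, 4.35,6]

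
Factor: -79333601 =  - 23^2 *149969^1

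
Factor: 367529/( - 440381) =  - 787/943 = - 23^(-1 ) * 41^( - 1)*787^1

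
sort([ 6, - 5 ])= [ - 5, 6]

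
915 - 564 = 351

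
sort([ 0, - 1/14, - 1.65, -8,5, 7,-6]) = [ - 8,-6,-1.65,- 1/14, 0, 5, 7]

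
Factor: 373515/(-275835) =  - 7^(  -  1 )*71^( - 1 ) * 673^1 = - 673/497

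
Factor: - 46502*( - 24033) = 1117582566 =2^1*3^1*8011^1 * 23251^1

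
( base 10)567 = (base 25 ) MH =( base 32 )HN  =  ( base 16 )237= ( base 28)K7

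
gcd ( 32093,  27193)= 1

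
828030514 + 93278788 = 921309302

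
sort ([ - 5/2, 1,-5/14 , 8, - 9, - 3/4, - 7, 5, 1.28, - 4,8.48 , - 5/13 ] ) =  [ - 9,-7,  -  4 , - 5/2,-3/4, - 5/13, - 5/14,  1,  1.28,5, 8, 8.48 ]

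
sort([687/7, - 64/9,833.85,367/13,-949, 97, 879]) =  [- 949,-64/9, 367/13, 97,687/7, 833.85, 879]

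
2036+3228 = 5264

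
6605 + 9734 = 16339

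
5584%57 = 55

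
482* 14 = 6748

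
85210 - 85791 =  - 581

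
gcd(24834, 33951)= 3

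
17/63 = 17/63 = 0.27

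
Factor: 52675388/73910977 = 2^2*7^( - 1) * 10558711^ ( - 1 )*13168847^1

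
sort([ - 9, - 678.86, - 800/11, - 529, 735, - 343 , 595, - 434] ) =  [  -  678.86, - 529, - 434,-343,-800/11, - 9, 595, 735 ] 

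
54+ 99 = 153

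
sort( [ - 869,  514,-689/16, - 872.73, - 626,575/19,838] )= [ - 872.73,-869,-626, - 689/16,575/19 , 514,  838 ] 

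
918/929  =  918/929 = 0.99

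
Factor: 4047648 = 2^5*3^1*11^1*3833^1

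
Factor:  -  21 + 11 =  - 10 = - 2^1*5^1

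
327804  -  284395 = 43409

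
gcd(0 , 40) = 40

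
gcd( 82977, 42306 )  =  3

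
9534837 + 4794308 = 14329145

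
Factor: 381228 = 2^2 * 3^1*31769^1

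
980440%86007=34363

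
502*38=19076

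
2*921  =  1842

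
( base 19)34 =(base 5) 221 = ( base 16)3D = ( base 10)61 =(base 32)1T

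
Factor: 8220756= 2^2*3^1* 685063^1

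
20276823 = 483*41981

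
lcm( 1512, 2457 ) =19656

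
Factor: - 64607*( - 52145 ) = 5^1*23^1*53^2 *10429^1 =3368932015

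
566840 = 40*14171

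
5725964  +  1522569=7248533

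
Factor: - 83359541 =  - 83359541^1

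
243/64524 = 81/21508 = 0.00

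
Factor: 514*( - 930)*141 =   -  2^2*3^2*5^1 * 31^1 * 47^1 *257^1 = -67400820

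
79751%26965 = 25821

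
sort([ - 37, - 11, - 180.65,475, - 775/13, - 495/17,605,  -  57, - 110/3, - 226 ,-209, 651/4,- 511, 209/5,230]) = [-511,  -  226, - 209, - 180.65, - 775/13,  -  57, - 37, - 110/3, - 495/17, - 11, 209/5,651/4, 230 , 475 , 605 ] 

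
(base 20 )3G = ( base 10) 76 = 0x4C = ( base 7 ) 136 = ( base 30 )2G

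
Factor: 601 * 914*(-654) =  - 2^2*3^1*109^1 * 457^1*601^1=- 359251356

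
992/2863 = 992/2863=0.35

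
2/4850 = 1/2425=0.00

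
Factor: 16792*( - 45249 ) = -759821208=-  2^3*3^1*2099^1*15083^1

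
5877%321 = 99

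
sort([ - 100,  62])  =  [-100,62]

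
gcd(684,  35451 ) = 9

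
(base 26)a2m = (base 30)7HO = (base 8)15262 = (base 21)fa9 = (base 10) 6834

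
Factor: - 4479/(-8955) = 3^( - 1 )*5^( - 1 )*199^( - 1 ) * 1493^1 = 1493/2985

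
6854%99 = 23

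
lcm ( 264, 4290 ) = 17160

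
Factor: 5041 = 71^2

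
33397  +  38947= 72344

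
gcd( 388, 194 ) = 194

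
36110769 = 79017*457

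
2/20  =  1/10 = 0.10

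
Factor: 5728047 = 3^1*13^1 * 193^1*761^1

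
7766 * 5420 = 42091720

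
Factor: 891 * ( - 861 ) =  - 767151 = - 3^5*7^1*11^1*41^1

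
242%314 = 242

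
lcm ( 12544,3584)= 25088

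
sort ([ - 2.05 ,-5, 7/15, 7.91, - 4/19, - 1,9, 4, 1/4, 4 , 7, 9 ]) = [ - 5,-2.05,-1,-4/19, 1/4, 7/15, 4,4, 7, 7.91, 9, 9 ] 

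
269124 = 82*3282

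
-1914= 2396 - 4310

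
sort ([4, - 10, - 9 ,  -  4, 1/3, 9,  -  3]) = [ - 10, - 9,- 4,  -  3,  1/3, 4,9] 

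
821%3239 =821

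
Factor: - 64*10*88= - 56320 = - 2^10*5^1*11^1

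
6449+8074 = 14523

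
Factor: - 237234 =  - 2^1*3^1*19^1  *2081^1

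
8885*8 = 71080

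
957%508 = 449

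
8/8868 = 2/2217 =0.00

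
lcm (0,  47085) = 0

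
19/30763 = 19/30763=0.00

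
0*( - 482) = 0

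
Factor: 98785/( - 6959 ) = -5^1*23^1*859^1*6959^( -1)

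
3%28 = 3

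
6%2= 0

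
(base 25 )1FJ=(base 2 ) 1111111011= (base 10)1019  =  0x3FB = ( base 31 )11r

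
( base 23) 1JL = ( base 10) 987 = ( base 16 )3DB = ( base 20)297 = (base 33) TU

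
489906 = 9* 54434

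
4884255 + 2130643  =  7014898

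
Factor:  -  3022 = - 2^1*1511^1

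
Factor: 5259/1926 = 2^( - 1)*3^( - 1)*107^( - 1)*1753^1 = 1753/642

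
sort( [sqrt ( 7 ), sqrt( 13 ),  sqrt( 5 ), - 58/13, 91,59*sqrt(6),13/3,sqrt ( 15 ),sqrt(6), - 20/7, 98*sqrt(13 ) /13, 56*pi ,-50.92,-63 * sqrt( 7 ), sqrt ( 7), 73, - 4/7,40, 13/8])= [ - 63*sqrt(7),- 50.92,-58/13,  -  20/7, - 4/7,13/8, sqrt( 5 ), sqrt( 6), sqrt(7 ), sqrt( 7 ),sqrt(13) , sqrt( 15), 13/3, 98 * sqrt( 13 ) /13,40, 73, 91,59 * sqrt( 6) , 56*pi]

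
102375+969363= 1071738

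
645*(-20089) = -12957405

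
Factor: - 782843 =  - 31^1* 25253^1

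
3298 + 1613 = 4911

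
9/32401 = 9/32401 = 0.00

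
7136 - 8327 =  - 1191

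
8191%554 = 435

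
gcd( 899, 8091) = 899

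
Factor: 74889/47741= 3^2*53^1*157^1*47741^(- 1 ) 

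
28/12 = 7/3 = 2.33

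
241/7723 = 241/7723 = 0.03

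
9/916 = 9/916 = 0.01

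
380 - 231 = 149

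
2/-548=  - 1/274 = -0.00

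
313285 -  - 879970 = 1193255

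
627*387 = 242649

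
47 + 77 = 124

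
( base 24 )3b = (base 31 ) 2L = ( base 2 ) 1010011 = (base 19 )47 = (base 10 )83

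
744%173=52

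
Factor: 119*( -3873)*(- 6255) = 2882848185 = 3^3*5^1*7^1*17^1  *139^1*1291^1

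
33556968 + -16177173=17379795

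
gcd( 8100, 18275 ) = 25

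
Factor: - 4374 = -2^1*3^7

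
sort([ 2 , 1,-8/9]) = [ - 8/9, 1, 2]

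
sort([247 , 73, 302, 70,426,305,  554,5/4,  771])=[ 5/4,  70,  73 , 247,302,305,426, 554, 771]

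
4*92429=369716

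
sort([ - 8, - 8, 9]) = [- 8,  -  8,9 ] 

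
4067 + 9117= 13184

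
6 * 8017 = 48102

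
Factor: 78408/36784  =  81/38 = 2^( - 1)*3^4*19^(  -  1) 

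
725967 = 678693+47274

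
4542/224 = 2271/112 =20.28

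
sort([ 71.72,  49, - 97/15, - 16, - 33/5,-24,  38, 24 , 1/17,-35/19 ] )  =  [ - 24, - 16 , - 33/5, - 97/15, - 35/19, 1/17, 24,38, 49,71.72]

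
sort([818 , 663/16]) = [ 663/16,818 ] 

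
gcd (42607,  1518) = 1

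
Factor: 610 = 2^1*5^1*61^1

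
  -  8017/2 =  - 4009+1/2 =- 4008.50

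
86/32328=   43/16164= 0.00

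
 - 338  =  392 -730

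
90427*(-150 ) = -13564050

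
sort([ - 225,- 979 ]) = [ - 979, - 225] 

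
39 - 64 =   -  25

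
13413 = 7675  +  5738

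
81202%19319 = 3926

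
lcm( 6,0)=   0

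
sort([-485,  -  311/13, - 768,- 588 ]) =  [-768,-588,- 485 ,-311/13]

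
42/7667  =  42/7667 = 0.01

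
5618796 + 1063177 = 6681973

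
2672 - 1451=1221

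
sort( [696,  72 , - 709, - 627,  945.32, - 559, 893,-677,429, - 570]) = [ - 709, - 677,  -  627, - 570,  -  559, 72,429,696, 893, 945.32]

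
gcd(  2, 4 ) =2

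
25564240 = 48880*523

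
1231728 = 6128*201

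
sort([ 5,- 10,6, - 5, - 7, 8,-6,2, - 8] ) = [ - 10,-8,-7, -6,  -  5,2, 5, 6,8]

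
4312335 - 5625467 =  - 1313132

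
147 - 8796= - 8649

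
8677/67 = 8677/67 =129.51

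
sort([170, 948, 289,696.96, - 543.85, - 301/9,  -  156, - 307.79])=[ - 543.85, - 307.79, - 156, - 301/9,170, 289, 696.96, 948]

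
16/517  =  16/517=0.03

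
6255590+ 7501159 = 13756749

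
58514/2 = 29257=29257.00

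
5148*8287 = 42661476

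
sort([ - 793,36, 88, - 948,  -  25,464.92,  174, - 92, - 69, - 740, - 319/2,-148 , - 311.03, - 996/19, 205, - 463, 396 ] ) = [ - 948 , - 793,-740, - 463, - 311.03, - 319/2, - 148, - 92, - 69 , - 996/19, - 25,36,88, 174,205,396, 464.92]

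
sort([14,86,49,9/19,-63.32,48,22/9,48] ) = [ - 63.32,9/19, 22/9,14,48,48,49, 86 ] 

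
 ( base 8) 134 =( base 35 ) 2M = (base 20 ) 4C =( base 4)1130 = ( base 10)92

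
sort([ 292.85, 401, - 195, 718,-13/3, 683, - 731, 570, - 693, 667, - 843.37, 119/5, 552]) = [ - 843.37, - 731, - 693, - 195, - 13/3,119/5, 292.85, 401,552, 570 , 667,683,  718 ] 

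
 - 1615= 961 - 2576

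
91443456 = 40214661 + 51228795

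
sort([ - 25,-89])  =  [ - 89,-25]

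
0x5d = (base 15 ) 63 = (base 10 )93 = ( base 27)3C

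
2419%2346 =73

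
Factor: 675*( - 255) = -172125 =- 3^4 * 5^3*17^1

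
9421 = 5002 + 4419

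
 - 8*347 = - 2776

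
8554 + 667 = 9221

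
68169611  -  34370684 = 33798927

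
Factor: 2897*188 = 544636 = 2^2*47^1  *2897^1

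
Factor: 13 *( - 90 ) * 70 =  - 2^2*3^2*5^2*7^1*13^1 = - 81900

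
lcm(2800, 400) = 2800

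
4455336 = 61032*73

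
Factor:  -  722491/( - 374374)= 853/442 = 2^(  -  1)*13^(-1 )* 17^(-1 )*853^1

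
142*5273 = 748766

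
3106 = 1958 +1148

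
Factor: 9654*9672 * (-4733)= - 441936718704 = -2^4*3^2*13^1*31^1*1609^1*4733^1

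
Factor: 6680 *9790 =2^4*5^2*11^1*89^1*167^1= 65397200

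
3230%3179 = 51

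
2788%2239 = 549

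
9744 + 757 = 10501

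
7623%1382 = 713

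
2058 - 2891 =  - 833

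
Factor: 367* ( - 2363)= -17^1 * 139^1  *367^1=- 867221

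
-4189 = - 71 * 59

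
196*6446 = 1263416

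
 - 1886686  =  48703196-50589882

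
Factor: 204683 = 197^1*1039^1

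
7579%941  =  51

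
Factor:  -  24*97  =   - 2^3*3^1*97^1 =-2328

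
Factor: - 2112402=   -  2^1*3^1*31^1*41^1*277^1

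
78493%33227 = 12039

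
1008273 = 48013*21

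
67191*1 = 67191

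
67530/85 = 794+ 8/17 = 794.47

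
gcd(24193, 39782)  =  1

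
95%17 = 10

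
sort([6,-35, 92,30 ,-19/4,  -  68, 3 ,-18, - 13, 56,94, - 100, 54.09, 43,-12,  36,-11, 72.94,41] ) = [-100, - 68, - 35, - 18,-13, -12,-11,-19/4, 3,6, 30, 36,41  ,  43,  54.09, 56, 72.94, 92, 94 ] 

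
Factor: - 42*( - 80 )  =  3360 = 2^5*3^1*5^1*7^1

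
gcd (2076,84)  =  12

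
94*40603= 3816682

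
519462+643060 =1162522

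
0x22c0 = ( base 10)8896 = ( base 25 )e5l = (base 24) fag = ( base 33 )85J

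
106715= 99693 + 7022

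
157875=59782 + 98093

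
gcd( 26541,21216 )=3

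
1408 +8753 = 10161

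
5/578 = 5/578 = 0.01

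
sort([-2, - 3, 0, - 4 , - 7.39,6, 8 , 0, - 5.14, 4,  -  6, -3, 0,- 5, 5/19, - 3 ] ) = [-7.39,-6, - 5.14, - 5, - 4, - 3, - 3, - 3, - 2, 0 , 0, 0, 5/19, 4,6, 8 ] 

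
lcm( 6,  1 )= 6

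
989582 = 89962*11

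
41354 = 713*58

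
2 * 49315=98630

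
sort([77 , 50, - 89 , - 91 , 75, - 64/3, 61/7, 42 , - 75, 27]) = [ - 91, - 89, - 75, - 64/3 , 61/7,  27, 42,  50,75  ,  77] 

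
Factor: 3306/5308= 2^( -1)*3^1*19^1*29^1 * 1327^ (  -  1 )= 1653/2654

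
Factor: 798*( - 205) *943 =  - 2^1*3^1*5^1 * 7^1*19^1*23^1*41^2 = - 154265370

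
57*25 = 1425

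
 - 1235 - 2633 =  - 3868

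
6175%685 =10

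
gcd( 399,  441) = 21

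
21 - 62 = - 41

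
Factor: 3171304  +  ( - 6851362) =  - 2^1*3^1* 17^1*109^1*331^1 = - 3680058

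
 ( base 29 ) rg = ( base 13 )496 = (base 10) 799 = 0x31F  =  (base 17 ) 2d0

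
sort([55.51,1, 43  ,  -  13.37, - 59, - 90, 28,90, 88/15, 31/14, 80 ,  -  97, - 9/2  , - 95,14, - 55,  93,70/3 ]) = [ - 97,  -  95  , - 90, - 59, - 55, - 13.37, - 9/2,1, 31/14, 88/15,14,70/3, 28 , 43,55.51,80,90,93 ]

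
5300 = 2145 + 3155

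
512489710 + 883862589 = 1396352299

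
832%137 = 10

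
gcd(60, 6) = 6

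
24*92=2208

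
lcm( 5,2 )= 10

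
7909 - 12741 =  - 4832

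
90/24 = 3 + 3/4 = 3.75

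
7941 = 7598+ 343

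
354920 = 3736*95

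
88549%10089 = 7837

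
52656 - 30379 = 22277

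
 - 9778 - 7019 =-16797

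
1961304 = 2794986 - 833682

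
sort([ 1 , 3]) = [1 , 3 ] 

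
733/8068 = 733/8068 = 0.09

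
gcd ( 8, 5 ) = 1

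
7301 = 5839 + 1462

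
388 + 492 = 880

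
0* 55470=0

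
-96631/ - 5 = 19326 + 1/5 = 19326.20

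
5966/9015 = 5966/9015 = 0.66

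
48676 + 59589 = 108265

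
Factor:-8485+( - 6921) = -2^1*7703^1 = - 15406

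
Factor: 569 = 569^1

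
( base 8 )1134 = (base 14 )312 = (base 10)604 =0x25C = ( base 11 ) 4AA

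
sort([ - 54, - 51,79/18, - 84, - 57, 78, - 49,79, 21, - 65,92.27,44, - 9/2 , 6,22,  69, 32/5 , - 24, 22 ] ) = [ - 84, - 65, - 57, - 54 , - 51,-49, - 24, - 9/2, 79/18,6 , 32/5, 21 , 22, 22, 44,  69,78, 79,92.27 ]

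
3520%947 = 679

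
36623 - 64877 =-28254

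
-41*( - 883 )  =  36203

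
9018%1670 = 668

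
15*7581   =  113715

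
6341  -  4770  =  1571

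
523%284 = 239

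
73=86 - 13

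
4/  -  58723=  -  4/58723=   - 0.00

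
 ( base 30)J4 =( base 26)M2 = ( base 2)1000111110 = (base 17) 1gd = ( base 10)574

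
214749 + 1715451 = 1930200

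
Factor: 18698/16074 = 9349/8037 = 3^( - 2)*19^( - 1 )*47^( - 1)*9349^1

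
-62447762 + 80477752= 18029990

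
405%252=153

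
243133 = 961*253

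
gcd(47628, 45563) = 7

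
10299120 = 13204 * 780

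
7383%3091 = 1201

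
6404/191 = 33+101/191 = 33.53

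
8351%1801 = 1147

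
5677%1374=181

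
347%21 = 11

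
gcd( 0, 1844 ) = 1844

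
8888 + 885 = 9773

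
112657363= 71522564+41134799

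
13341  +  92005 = 105346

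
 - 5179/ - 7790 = 5179/7790 = 0.66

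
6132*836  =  5126352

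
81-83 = -2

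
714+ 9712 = 10426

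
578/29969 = 578/29969 =0.02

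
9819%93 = 54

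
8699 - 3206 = 5493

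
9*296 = 2664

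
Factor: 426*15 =6390 = 2^1*3^2*5^1*71^1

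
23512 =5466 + 18046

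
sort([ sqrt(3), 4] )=[ sqrt(3),4 ] 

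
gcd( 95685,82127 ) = 1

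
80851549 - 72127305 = 8724244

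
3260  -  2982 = 278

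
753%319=115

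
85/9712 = 85/9712 = 0.01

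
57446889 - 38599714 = 18847175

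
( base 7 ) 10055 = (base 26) 3FN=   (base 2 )100110001001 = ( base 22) 50L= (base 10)2441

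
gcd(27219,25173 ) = 3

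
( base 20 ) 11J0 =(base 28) B5G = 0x224C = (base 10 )8780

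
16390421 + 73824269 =90214690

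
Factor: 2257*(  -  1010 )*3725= -8491398250  =  -2^1*5^3*37^1*61^1*101^1*149^1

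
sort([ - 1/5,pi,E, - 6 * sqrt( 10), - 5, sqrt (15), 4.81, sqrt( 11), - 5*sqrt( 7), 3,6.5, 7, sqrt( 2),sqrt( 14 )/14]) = [ - 6  *  sqrt( 10),-5*sqrt( 7 ), - 5,- 1/5 , sqrt( 14)/14,sqrt(2 ),E,3, pi , sqrt(  11) , sqrt( 15),4.81, 6.5, 7] 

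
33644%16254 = 1136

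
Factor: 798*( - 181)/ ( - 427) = 20634/61 = 2^1*3^1*19^1*61^( - 1)*181^1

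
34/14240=17/7120 = 0.00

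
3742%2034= 1708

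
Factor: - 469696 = -2^6*41^1*179^1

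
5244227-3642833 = 1601394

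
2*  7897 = 15794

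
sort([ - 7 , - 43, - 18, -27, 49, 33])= [ - 43, - 27 , - 18,- 7, 33, 49] 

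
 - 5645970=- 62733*90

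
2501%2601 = 2501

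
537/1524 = 179/508 = 0.35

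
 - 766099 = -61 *12559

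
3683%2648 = 1035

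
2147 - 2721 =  - 574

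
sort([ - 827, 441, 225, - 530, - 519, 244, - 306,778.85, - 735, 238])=[ -827 , - 735,-530, - 519  , - 306,  225, 238,  244,441, 778.85] 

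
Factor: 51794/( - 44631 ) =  -94/81 = - 2^1*3^(  -  4 )*47^1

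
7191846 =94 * 76509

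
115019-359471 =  -244452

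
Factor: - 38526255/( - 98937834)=2^( - 1)*3^1 *5^1 * 829^(-1) * 19891^( - 1)*856139^1 = 12842085/32979278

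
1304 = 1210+94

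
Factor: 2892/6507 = 4/9 = 2^2*3^( -2 ) 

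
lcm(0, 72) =0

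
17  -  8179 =  -  8162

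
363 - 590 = -227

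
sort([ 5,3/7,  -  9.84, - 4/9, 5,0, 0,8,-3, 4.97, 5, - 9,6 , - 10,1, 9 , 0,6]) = [-10,-9.84, - 9, - 3 , - 4/9,0,0,0, 3/7, 1, 4.97, 5, 5,5,6,  6 , 8, 9]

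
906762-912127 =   -  5365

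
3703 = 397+3306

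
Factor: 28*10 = 280 = 2^3*5^1*7^1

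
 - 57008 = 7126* ( - 8 ) 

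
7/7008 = 7/7008 =0.00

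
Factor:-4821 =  - 3^1 * 1607^1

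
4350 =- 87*(-50 )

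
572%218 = 136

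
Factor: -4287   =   - 3^1*1429^1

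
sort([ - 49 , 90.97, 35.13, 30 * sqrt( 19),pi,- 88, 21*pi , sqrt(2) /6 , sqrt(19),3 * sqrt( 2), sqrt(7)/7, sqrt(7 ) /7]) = [ - 88, - 49, sqrt ( 2)/6, sqrt ( 7)/7,sqrt(7)/7,pi,3*sqrt( 2) , sqrt( 19 ), 35.13,21 * pi,  90.97, 30*sqrt(19)] 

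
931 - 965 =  - 34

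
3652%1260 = 1132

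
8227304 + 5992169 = 14219473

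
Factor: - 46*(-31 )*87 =124062 =2^1*3^1*23^1*29^1*31^1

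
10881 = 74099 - 63218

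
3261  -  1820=1441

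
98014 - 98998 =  - 984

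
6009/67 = 89 + 46/67 = 89.69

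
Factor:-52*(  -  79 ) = 2^2*13^1*79^1 = 4108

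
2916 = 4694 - 1778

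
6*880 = 5280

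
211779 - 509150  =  -297371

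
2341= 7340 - 4999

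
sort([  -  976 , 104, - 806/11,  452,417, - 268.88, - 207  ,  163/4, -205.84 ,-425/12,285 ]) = [ - 976  , - 268.88, - 207, - 205.84, - 806/11 , - 425/12, 163/4,104,285,417 , 452 ]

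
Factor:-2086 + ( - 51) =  - 2137^1 = -2137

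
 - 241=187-428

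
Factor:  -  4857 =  - 3^1*1619^1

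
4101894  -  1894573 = 2207321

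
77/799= 77/799= 0.10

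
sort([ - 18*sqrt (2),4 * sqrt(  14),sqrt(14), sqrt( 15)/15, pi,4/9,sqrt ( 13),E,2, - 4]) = [  -  18 * sqrt (2 ), - 4,  sqrt(15 )/15,  4/9,2, E , pi,sqrt( 13 ),sqrt( 14),4 *sqrt( 14)]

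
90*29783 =2680470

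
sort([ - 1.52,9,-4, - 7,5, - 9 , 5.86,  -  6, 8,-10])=[-10, - 9, - 7, - 6,-4,-1.52, 5, 5.86, 8, 9] 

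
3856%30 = 16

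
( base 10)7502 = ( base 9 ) 11255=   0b1110101001110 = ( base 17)18G5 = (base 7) 30605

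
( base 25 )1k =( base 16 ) 2d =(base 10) 45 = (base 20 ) 25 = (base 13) 36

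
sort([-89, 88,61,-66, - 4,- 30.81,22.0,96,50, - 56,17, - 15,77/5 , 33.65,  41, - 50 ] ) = [-89, - 66 ,- 56 , - 50, - 30.81, - 15, - 4, 77/5,17,22.0, 33.65, 41,50,61,88,96] 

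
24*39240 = 941760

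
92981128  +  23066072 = 116047200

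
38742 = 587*66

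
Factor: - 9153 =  - 3^4*113^1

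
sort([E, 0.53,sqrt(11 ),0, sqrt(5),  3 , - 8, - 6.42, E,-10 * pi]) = [ - 10*pi,  -  8, - 6.42, 0,  0.53,sqrt( 5 ),E,E,3, sqrt ( 11 )]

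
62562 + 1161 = 63723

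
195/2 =195/2 = 97.50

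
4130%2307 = 1823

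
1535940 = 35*43884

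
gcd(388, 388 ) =388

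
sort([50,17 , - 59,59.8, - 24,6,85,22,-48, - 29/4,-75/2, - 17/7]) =[ - 59, - 48,-75/2,-24,  -  29/4 ,-17/7,6,17,  22, 50,59.8,85]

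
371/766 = 371/766 = 0.48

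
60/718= 30/359=   0.08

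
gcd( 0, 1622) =1622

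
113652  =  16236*7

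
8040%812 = 732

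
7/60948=7/60948 =0.00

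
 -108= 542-650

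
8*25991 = 207928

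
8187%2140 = 1767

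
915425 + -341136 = 574289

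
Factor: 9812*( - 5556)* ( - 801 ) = 43666893072 = 2^4*3^3*11^1 * 89^1*223^1 * 463^1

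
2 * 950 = 1900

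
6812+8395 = 15207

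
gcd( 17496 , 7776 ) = 1944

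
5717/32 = 178 + 21/32  =  178.66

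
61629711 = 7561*8151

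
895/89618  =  895/89618= 0.01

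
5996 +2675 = 8671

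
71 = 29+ 42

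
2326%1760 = 566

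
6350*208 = 1320800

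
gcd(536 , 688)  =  8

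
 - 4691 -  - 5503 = 812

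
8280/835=1656/167 = 9.92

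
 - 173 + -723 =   -  896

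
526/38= 263/19 = 13.84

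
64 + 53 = 117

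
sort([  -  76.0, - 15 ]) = [ - 76.0  , - 15 ] 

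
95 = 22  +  73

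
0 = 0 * 31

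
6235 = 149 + 6086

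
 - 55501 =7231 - 62732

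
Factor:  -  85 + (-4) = -89^1 = -89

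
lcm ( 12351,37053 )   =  37053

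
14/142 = 7/71 = 0.10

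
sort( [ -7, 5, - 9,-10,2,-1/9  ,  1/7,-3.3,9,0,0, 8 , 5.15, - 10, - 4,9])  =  [  -  10, - 10, - 9, - 7, -4,  -  3.3, - 1/9,0,0, 1/7,2,5,5.15, 8,9,9]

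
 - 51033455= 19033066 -70066521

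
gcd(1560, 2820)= 60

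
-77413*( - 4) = 309652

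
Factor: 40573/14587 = 13^1*29^( - 1 )*503^( - 1)*3121^1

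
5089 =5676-587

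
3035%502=23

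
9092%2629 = 1205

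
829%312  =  205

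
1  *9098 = 9098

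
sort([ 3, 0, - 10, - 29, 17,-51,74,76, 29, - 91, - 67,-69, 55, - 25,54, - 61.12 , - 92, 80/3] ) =[ - 92, - 91,  -  69, - 67,-61.12, - 51, - 29 ,-25, - 10,0,  3,  17, 80/3 , 29,54,55, 74,76 ] 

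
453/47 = 9+30/47  =  9.64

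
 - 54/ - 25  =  2 + 4/25 =2.16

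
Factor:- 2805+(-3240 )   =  -3^1* 5^1 * 13^1*31^1  =  - 6045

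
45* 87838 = 3952710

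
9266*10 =92660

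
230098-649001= -418903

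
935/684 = 935/684=1.37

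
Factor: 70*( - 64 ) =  - 2^7*5^1*7^1   =  -4480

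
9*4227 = 38043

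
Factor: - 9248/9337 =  - 2^5 * 17^2 * 9337^( - 1) 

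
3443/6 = 573+5/6 = 573.83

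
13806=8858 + 4948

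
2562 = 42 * 61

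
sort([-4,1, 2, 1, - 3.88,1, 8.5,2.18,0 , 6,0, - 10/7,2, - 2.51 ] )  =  [ - 4, - 3.88, - 2.51, - 10/7,0, 0,1,1,1,2, 2,2.18,6,8.5] 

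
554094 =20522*27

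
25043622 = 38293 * 654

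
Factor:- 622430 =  - 2^1  *5^1*67^1*929^1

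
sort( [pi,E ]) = [ E, pi ] 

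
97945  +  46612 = 144557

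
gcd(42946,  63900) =2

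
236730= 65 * 3642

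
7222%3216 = 790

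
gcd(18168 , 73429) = 757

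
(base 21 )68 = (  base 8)206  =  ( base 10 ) 134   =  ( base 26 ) 54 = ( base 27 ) 4Q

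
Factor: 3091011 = 3^1*7^1 * 11^1*13381^1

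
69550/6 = 11591 + 2/3 = 11591.67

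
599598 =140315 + 459283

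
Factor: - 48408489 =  - 3^3*499^1 * 3593^1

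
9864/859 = 9864/859  =  11.48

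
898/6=149 + 2/3 = 149.67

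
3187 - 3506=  - 319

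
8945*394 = 3524330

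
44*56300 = 2477200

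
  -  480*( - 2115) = 1015200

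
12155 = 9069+3086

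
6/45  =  2/15 = 0.13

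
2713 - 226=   2487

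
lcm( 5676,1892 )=5676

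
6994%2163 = 505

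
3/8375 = 3/8375 = 0.00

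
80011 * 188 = 15042068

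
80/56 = 1 + 3/7 =1.43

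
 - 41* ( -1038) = 42558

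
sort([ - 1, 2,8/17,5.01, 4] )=[ - 1, 8/17 , 2,  4 , 5.01] 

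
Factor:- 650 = -2^1*5^2*13^1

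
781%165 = 121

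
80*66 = 5280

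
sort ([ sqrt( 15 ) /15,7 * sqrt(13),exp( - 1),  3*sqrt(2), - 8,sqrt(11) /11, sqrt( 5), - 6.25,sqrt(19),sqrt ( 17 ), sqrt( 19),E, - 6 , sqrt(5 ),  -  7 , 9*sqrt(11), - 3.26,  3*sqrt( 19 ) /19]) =[-8, - 7,-6.25, - 6, - 3.26, sqrt( 15) /15 , sqrt ( 11 ) /11, exp( - 1 ),3 *sqrt(19 )/19 , sqrt (5),sqrt(5), E, sqrt( 17 ), 3*sqrt(2), sqrt(19 ),sqrt(19 )  ,  7*sqrt(13 ),9*sqrt ( 11)] 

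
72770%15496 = 10786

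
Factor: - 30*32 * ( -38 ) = 2^7*3^1*5^1 * 19^1 = 36480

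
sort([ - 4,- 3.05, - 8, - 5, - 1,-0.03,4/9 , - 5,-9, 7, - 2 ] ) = [ - 9,  -  8, - 5,- 5, - 4, - 3.05, - 2, - 1, - 0.03, 4/9,7 ]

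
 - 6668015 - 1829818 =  - 8497833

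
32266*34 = 1097044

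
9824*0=0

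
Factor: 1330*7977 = 10609410 =2^1*3^1*5^1*7^1*19^1*2659^1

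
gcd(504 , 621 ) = 9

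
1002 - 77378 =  - 76376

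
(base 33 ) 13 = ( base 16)24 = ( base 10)36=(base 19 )1H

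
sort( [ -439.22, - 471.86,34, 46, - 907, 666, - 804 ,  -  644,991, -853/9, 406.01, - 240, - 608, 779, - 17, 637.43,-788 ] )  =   [- 907,- 804, - 788, -644,-608, - 471.86, - 439.22 , - 240, - 853/9, - 17,34, 46, 406.01,637.43,666,779,991 ] 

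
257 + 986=1243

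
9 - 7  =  2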